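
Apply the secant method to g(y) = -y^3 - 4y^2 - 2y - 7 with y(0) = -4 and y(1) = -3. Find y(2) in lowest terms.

g(-4) = 1, g(-3) = -10. y(2) = (-3) - (-10)·((-3) - (-4))/((-10) - 1) = -43/11.

-43/11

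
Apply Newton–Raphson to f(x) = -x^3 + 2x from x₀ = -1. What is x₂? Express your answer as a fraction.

f'(x) = -3x^2 + 2.
f(-1) = -1, f'(-1) = -1, so x₁ = (-1) - (-1)/(-1) = -2.
f(-2) = 4, f'(-2) = -10, so x₂ = (-2) - 4/(-10) = -8/5.

-8/5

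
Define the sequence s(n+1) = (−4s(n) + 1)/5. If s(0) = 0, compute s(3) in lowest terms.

s(1) = (−4·0 + 1)/5 = 1/5.
s(2) = (−4·(1/5) + 1)/5 = 1/25.
s(3) = (−4·(1/25) + 1)/5 = 21/125.

21/125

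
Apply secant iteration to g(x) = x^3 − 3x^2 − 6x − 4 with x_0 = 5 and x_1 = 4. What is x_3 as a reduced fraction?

409/90

g(5) = 16, g(4) = −12. x_2 = 4 − (−12)·(4 − 5)/((−12) − 16) = 31/7.
g(4) = −12, g(31/7) = −876/343. x_3 = (31/7) − (−876/343)·((31/7) − 4)/((−876/343) − (−12)) = 409/90.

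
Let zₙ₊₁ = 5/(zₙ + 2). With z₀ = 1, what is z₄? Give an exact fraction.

185/129

z₁ = 5/(1 + 2) = 5/3.
z₂ = 5/(5/3 + 2) = 15/11.
z₃ = 5/(15/11 + 2) = 55/37.
z₄ = 5/(55/37 + 2) = 185/129.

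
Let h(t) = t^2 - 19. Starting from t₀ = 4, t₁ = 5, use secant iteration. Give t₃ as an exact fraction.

61/14

h(4) = -3, h(5) = 6. t₂ = 5 - 6·(5 - 4)/(6 - (-3)) = 13/3.
h(5) = 6, h(13/3) = -2/9. t₃ = (13/3) - (-2/9)·((13/3) - 5)/((-2/9) - 6) = 61/14.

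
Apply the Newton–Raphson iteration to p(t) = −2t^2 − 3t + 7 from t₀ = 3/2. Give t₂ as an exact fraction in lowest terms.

p'(t) = −4t − 3.
p(3/2) = −2, p'(3/2) = −9, so t₁ = (3/2) − (−2)/(−9) = 23/18.
p(23/18) = −8/81, p'(23/18) = −73/9, so t₂ = (23/18) − (−8/81)/(−73/9) = 1663/1314.

1663/1314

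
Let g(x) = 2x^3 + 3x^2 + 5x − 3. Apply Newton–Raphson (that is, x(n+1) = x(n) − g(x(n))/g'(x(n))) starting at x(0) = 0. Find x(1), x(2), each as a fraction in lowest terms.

x(1) = 3/5, x(2) = 618/1345

g'(x) = 6x^2 + 6x + 5.
g(0) = −3, g'(0) = 5, so x(1) = 0 − (−3)/5 = 3/5.
g(3/5) = 189/125, g'(3/5) = 269/25, so x(2) = (3/5) − (189/125)/(269/25) = 618/1345.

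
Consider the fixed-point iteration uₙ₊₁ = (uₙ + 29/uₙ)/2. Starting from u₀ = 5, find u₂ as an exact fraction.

u₁ = (5 + 29/5)/2 = 27/5.
u₂ = (27/5 + 29/(27/5))/2 = 727/135.

727/135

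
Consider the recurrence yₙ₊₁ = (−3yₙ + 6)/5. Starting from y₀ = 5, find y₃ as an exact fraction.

−21/125

y₁ = (−3·5 + 6)/5 = −9/5.
y₂ = (−3·(−9/5) + 6)/5 = 57/25.
y₃ = (−3·(57/25) + 6)/5 = −21/125.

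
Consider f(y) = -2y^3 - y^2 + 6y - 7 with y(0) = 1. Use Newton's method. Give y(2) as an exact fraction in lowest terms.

f'(y) = -6y^2 - 2y + 6.
f(1) = -4, f'(1) = -2, so y(1) = 1 - (-4)/(-2) = -1.
f(-1) = -12, f'(-1) = 2, so y(2) = (-1) - (-12)/2 = 5.

5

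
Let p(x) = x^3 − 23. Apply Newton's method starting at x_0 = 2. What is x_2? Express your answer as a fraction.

p'(x) = 3x^2.
p(2) = −15, p'(2) = 12, so x_1 = 2 − (−15)/12 = 13/4.
p(13/4) = 725/64, p'(13/4) = 507/16, so x_2 = (13/4) − (725/64)/(507/16) = 2933/1014.

2933/1014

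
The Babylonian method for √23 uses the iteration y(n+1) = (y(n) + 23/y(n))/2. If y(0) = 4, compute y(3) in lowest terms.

y(1) = (4 + 23/4)/2 = 39/8.
y(2) = (39/8 + 23/(39/8))/2 = 2993/624.
y(3) = (2993/624 + 23/(2993/624))/2 = 17913697/3735264.

17913697/3735264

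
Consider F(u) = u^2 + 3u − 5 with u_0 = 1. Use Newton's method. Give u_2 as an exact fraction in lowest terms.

161/135

F'(u) = 2u + 3.
F(1) = −1, F'(1) = 5, so u_1 = 1 − (−1)/5 = 6/5.
F(6/5) = 1/25, F'(6/5) = 27/5, so u_2 = (6/5) − (1/25)/(27/5) = 161/135.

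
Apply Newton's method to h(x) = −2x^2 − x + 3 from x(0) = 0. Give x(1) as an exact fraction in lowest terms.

3

h'(x) = −4x − 1.
h(0) = 3, h'(0) = −1, so x(1) = 0 − 3/(−1) = 3.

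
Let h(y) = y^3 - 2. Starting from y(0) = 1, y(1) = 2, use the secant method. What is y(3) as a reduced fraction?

h(1) = -1, h(2) = 6. y(2) = 2 - 6·(2 - 1)/(6 - (-1)) = 8/7.
h(2) = 6, h(8/7) = -174/343. y(3) = (8/7) - (-174/343)·((8/7) - 2)/((-174/343) - 6) = 75/62.

75/62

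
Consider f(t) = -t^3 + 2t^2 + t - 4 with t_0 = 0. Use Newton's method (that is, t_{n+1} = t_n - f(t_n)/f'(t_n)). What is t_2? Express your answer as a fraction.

92/31

f'(t) = -3t^2 + 4t + 1.
f(0) = -4, f'(0) = 1, so t_1 = 0 - (-4)/1 = 4.
f(4) = -32, f'(4) = -31, so t_2 = 4 - (-32)/(-31) = 92/31.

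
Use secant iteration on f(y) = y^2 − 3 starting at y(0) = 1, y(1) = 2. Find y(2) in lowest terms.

f(1) = −2, f(2) = 1. y(2) = 2 − 1·(2 − 1)/(1 − (−2)) = 5/3.

5/3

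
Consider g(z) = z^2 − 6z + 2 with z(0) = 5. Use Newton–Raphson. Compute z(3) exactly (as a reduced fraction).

g'(z) = 2z − 6.
g(5) = −3, g'(5) = 4, so z(1) = 5 − (−3)/4 = 23/4.
g(23/4) = 9/16, g'(23/4) = 11/2, so z(2) = (23/4) − (9/16)/(11/2) = 497/88.
g(497/88) = 81/7744, g'(497/88) = 233/44, so z(3) = (497/88) − (81/7744)/(233/44) = 231521/41008.

231521/41008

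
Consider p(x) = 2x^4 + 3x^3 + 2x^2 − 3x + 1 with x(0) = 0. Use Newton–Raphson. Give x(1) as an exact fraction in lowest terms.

1/3

p'(x) = 8x^3 + 9x^2 + 4x − 3.
p(0) = 1, p'(0) = −3, so x(1) = 0 − 1/(−3) = 1/3.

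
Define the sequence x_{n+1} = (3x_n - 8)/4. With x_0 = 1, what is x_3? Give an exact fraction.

-269/64

x_1 = (3·1 - 8)/4 = -5/4.
x_2 = (3·(-5/4) - 8)/4 = -47/16.
x_3 = (3·(-47/16) - 8)/4 = -269/64.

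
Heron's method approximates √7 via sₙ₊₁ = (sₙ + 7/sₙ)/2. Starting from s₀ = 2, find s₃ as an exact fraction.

s₁ = (2 + 7/2)/2 = 11/4.
s₂ = (11/4 + 7/(11/4))/2 = 233/88.
s₃ = (233/88 + 7/(233/88))/2 = 108497/41008.

108497/41008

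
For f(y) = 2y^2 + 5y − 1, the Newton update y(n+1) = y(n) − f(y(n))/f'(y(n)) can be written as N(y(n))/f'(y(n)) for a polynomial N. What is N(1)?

3

f'(y) = 4y + 5.
N(y) = y·f'(y) − f(y) = y·(4y + 5) − (2y^2 + 5y − 1) = 2y^2 + 1.
N(1) = 3.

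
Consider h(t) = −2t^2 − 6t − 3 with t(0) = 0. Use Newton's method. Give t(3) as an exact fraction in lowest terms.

−71/112

h'(t) = −4t − 6.
h(0) = −3, h'(0) = −6, so t(1) = 0 − (−3)/(−6) = −1/2.
h(−1/2) = −1/2, h'(−1/2) = −4, so t(2) = (−1/2) − (−1/2)/(−4) = −5/8.
h(−5/8) = −1/32, h'(−5/8) = −7/2, so t(3) = (−5/8) − (−1/32)/(−7/2) = −71/112.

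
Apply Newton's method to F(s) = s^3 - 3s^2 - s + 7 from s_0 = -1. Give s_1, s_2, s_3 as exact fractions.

s_1 = -3/2, s_2 = -82/59, s_3 = -3730537/2697421

F'(s) = 3s^2 - 6s - 1.
F(-1) = 4, F'(-1) = 8, so s_1 = (-1) - 4/8 = -3/2.
F(-3/2) = -13/8, F'(-3/2) = 59/4, so s_2 = (-3/2) - (-13/8)/(59/4) = -82/59.
F(-82/59) = -18421/205379, F'(-82/59) = 45719/3481, so s_3 = (-82/59) - (-18421/205379)/(45719/3481) = -3730537/2697421.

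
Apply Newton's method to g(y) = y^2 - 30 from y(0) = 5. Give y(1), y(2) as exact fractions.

g'(y) = 2y.
g(5) = -5, g'(5) = 10, so y(1) = 5 - (-5)/10 = 11/2.
g(11/2) = 1/4, g'(11/2) = 11, so y(2) = (11/2) - (1/4)/11 = 241/44.

y(1) = 11/2, y(2) = 241/44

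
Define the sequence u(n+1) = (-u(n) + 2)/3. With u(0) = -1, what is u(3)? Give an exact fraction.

u(1) = (-(-1) + 2)/3 = 1.
u(2) = (-1 + 2)/3 = 1/3.
u(3) = (-(1/3) + 2)/3 = 5/9.

5/9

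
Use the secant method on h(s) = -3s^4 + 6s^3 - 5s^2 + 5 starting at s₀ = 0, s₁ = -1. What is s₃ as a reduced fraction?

-30965/55661

h(0) = 5, h(-1) = -9. s₂ = (-1) - (-9)·((-1) - 0)/((-9) - 5) = -5/14.
h(-1) = -9, h(-5/14) = 155205/38416. s₃ = (-5/14) - (155205/38416)·((-5/14) - (-1))/((155205/38416) - (-9)) = -30965/55661.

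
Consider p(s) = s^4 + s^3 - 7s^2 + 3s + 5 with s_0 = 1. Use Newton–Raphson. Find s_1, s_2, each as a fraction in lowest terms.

s_1 = 7/4, s_2 = 3179/2336

p'(s) = 4s^3 + 3s^2 - 14s + 3.
p(1) = 3, p'(1) = -4, so s_1 = 1 - 3/(-4) = 7/4.
p(7/4) = 909/256, p'(7/4) = 73/8, so s_2 = (7/4) - (909/256)/(73/8) = 3179/2336.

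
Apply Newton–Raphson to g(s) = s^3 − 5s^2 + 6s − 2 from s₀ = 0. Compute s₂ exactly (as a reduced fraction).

g'(s) = 3s^2 − 10s + 6.
g(0) = −2, g'(0) = 6, so s₁ = 0 − (−2)/6 = 1/3.
g(1/3) = −14/27, g'(1/3) = 3, so s₂ = (1/3) − (−14/27)/3 = 41/81.

41/81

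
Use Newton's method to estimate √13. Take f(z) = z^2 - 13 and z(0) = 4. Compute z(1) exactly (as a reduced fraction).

29/8

f'(z) = 2z.
f(4) = 3, f'(4) = 8, so z(1) = 4 - 3/8 = 29/8.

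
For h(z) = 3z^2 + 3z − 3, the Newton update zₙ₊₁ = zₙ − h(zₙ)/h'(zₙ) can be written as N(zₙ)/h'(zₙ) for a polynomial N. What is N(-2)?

h'(z) = 6z + 3.
N(z) = z·h'(z) − h(z) = z·(6z + 3) − (3z^2 + 3z − 3) = 3z^2 + 3.
N(-2) = 15.

15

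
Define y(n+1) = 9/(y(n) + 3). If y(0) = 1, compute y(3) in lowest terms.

21/11

y(1) = 9/(1 + 3) = 9/4.
y(2) = 9/(9/4 + 3) = 12/7.
y(3) = 9/(12/7 + 3) = 21/11.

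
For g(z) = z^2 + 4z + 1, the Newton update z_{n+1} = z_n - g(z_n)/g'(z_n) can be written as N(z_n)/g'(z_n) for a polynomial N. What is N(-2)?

3

g'(z) = 2z + 4.
N(z) = z·g'(z) - g(z) = z·(2z + 4) - (z^2 + 4z + 1) = z^2 - 1.
N(-2) = 3.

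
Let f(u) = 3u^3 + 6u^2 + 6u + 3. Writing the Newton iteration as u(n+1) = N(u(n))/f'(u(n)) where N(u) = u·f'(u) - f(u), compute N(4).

f'(u) = 9u^2 + 12u + 6.
N(u) = u·f'(u) - f(u) = u·(9u^2 + 12u + 6) - (3u^3 + 6u^2 + 6u + 3) = 6u^3 + 6u^2 - 3.
N(4) = 477.

477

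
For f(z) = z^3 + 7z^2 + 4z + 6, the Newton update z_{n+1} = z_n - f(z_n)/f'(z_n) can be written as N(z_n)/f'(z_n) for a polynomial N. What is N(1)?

3

f'(z) = 3z^2 + 14z + 4.
N(z) = z·f'(z) - f(z) = z·(3z^2 + 14z + 4) - (z^3 + 7z^2 + 4z + 6) = 2z^3 + 7z^2 - 6.
N(1) = 3.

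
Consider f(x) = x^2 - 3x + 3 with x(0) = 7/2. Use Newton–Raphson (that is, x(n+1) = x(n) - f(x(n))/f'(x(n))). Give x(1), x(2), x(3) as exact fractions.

x(1) = 37/16, x(2) = 601/416, x(3) = 157967/19136

f'(x) = 2x - 3.
f(7/2) = 19/4, f'(7/2) = 4, so x(1) = (7/2) - (19/4)/4 = 37/16.
f(37/16) = 361/256, f'(37/16) = 13/8, so x(2) = (37/16) - (361/256)/(13/8) = 601/416.
f(601/416) = 130321/173056, f'(601/416) = -23/208, so x(3) = (601/416) - (130321/173056)/(-23/208) = 157967/19136.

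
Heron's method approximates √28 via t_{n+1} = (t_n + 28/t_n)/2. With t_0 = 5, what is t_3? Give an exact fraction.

t_1 = (5 + 28/5)/2 = 53/10.
t_2 = (53/10 + 28/(53/10))/2 = 5609/1060.
t_3 = (5609/1060 + 28/(5609/1060))/2 = 62921681/11891080.

62921681/11891080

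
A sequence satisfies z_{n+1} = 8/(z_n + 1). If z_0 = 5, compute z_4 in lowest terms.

248/87

z_1 = 8/(5 + 1) = 4/3.
z_2 = 8/(4/3 + 1) = 24/7.
z_3 = 8/(24/7 + 1) = 56/31.
z_4 = 8/(56/31 + 1) = 248/87.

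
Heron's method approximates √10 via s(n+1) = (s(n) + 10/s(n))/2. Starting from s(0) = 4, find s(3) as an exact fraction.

s(1) = (4 + 10/4)/2 = 13/4.
s(2) = (13/4 + 10/(13/4))/2 = 329/104.
s(3) = (329/104 + 10/(329/104))/2 = 216401/68432.

216401/68432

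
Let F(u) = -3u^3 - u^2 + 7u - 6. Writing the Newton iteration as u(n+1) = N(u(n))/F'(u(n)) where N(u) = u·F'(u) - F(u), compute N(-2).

50

F'(u) = -9u^2 - 2u + 7.
N(u) = u·F'(u) - F(u) = u·(-9u^2 - 2u + 7) - (-3u^3 - u^2 + 7u - 6) = -6u^3 - u^2 + 6.
N(-2) = 50.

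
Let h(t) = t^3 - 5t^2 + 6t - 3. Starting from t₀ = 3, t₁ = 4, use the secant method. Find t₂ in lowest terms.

27/8

h(3) = -3, h(4) = 5. t₂ = 4 - 5·(4 - 3)/(5 - (-3)) = 27/8.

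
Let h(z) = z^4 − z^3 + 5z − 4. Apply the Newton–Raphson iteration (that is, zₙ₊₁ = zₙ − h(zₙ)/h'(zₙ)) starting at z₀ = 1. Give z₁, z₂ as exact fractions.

z₁ = 5/6, z₂ = 1853/2260

h'(z) = 4z^3 − 3z^2 + 5.
h(1) = 1, h'(1) = 6, so z₁ = 1 − 1/6 = 5/6.
h(5/6) = 91/1296, h'(5/6) = 565/108, so z₂ = (5/6) − (91/1296)/(565/108) = 1853/2260.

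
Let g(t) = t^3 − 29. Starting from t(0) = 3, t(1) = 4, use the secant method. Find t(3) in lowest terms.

157673/51397

g(3) = −2, g(4) = 35. t(2) = 4 − 35·(4 − 3)/(35 − (−2)) = 113/37.
g(4) = 35, g(113/37) = −26040/50653. t(3) = (113/37) − (−26040/50653)·((113/37) − 4)/((−26040/50653) − 35) = 157673/51397.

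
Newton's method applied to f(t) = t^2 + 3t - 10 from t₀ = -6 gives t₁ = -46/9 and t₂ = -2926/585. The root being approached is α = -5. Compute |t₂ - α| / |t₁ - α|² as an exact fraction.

9/65

t₁ - α = -46/9 - (-5) = -46/9 + 5 = -1/9, so |t₁ - α| = 1/9.
t₂ - α = -2926/585 - (-5) = -2926/585 + 5 = -1/585, so |t₂ - α| = 1/585.
|t₁ - α|² = 1/81.
Ratio = (1/585) / (1/81) = 9/65.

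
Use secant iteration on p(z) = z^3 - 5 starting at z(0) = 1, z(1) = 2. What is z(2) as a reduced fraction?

11/7

p(1) = -4, p(2) = 3. z(2) = 2 - 3·(2 - 1)/(3 - (-4)) = 11/7.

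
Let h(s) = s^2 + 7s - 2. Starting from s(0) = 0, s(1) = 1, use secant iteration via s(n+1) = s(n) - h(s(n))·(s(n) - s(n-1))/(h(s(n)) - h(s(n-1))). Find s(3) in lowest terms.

h(0) = -2, h(1) = 6. s(2) = 1 - 6·(1 - 0)/(6 - (-2)) = 1/4.
h(1) = 6, h(1/4) = -3/16. s(3) = (1/4) - (-3/16)·((1/4) - 1)/((-3/16) - 6) = 3/11.

3/11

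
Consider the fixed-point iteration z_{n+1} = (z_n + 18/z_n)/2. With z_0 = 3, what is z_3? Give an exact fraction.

577/136

z_1 = (3 + 18/3)/2 = 9/2.
z_2 = (9/2 + 18/(9/2))/2 = 17/4.
z_3 = (17/4 + 18/(17/4))/2 = 577/136.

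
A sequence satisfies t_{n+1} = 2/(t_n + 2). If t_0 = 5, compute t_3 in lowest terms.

16/23

t_1 = 2/(5 + 2) = 2/7.
t_2 = 2/(2/7 + 2) = 7/8.
t_3 = 2/(7/8 + 2) = 16/23.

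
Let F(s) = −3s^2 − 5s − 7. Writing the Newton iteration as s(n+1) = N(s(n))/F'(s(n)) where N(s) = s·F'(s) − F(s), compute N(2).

F'(s) = −6s − 5.
N(s) = s·F'(s) − F(s) = s·(−6s − 5) − (−3s^2 − 5s − 7) = −3s^2 + 7.
N(2) = −5.

−5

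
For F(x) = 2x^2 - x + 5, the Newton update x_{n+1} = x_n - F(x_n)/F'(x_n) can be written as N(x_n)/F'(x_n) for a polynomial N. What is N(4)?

27

F'(x) = 4x - 1.
N(x) = x·F'(x) - F(x) = x·(4x - 1) - (2x^2 - x + 5) = 2x^2 - 5.
N(4) = 27.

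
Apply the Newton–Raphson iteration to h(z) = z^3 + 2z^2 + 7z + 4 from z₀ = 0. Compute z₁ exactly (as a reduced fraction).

h'(z) = 3z^2 + 4z + 7.
h(0) = 4, h'(0) = 7, so z₁ = 0 - 4/7 = -4/7.

-4/7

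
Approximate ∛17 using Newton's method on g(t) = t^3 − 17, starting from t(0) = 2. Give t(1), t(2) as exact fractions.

t(1) = 11/4, t(2) = 625/242

g'(t) = 3t^2.
g(2) = −9, g'(2) = 12, so t(1) = 2 − (−9)/12 = 11/4.
g(11/4) = 243/64, g'(11/4) = 363/16, so t(2) = (11/4) − (243/64)/(363/16) = 625/242.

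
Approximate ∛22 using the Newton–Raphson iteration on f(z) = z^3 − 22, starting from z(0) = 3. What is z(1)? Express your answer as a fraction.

76/27

f'(z) = 3z^2.
f(3) = 5, f'(3) = 27, so z(1) = 3 − 5/27 = 76/27.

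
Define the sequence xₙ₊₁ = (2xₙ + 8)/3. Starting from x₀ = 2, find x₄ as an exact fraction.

184/27

x₁ = (2·2 + 8)/3 = 4.
x₂ = (2·4 + 8)/3 = 16/3.
x₃ = (2·(16/3) + 8)/3 = 56/9.
x₄ = (2·(56/9) + 8)/3 = 184/27.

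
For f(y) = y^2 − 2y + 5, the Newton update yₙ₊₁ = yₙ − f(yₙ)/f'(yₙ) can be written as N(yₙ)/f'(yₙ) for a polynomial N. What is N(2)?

−1

f'(y) = 2y − 2.
N(y) = y·f'(y) − f(y) = y·(2y − 2) − (y^2 − 2y + 5) = y^2 − 5.
N(2) = −1.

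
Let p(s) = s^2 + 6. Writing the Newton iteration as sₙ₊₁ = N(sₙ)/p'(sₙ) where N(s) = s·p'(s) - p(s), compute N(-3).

p'(s) = 2s.
N(s) = s·p'(s) - p(s) = s·(2s) - (s^2 + 6) = s^2 - 6.
N(-3) = 3.

3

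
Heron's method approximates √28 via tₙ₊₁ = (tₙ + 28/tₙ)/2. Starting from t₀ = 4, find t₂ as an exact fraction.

233/44

t₁ = (4 + 28/4)/2 = 11/2.
t₂ = (11/2 + 28/(11/2))/2 = 233/44.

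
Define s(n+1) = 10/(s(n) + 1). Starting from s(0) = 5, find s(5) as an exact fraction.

s(1) = 10/(5 + 1) = 5/3.
s(2) = 10/(5/3 + 1) = 15/4.
s(3) = 10/(15/4 + 1) = 40/19.
s(4) = 10/(40/19 + 1) = 190/59.
s(5) = 10/(190/59 + 1) = 590/249.

590/249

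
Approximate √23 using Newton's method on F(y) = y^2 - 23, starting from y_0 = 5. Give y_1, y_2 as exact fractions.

y_1 = 24/5, y_2 = 1151/240

F'(y) = 2y.
F(5) = 2, F'(5) = 10, so y_1 = 5 - 2/10 = 24/5.
F(24/5) = 1/25, F'(24/5) = 48/5, so y_2 = (24/5) - (1/25)/(48/5) = 1151/240.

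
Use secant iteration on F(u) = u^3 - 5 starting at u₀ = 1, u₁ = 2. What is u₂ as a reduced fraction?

11/7

F(1) = -4, F(2) = 3. u₂ = 2 - 3·(2 - 1)/(3 - (-4)) = 11/7.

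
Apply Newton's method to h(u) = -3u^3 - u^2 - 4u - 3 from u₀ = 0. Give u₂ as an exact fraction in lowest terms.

h'(u) = -9u^2 - 2u - 4.
h(0) = -3, h'(0) = -4, so u₁ = 0 - (-3)/(-4) = -3/4.
h(-3/4) = 45/64, h'(-3/4) = -121/16, so u₂ = (-3/4) - (45/64)/(-121/16) = -159/242.

-159/242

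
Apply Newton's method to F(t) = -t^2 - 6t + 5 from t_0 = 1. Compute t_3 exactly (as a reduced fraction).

F'(t) = -2t - 6.
F(1) = -2, F'(1) = -8, so t_1 = 1 - (-2)/(-8) = 3/4.
F(3/4) = -1/16, F'(3/4) = -15/2, so t_2 = (3/4) - (-1/16)/(-15/2) = 89/120.
F(89/120) = -1/14400, F'(89/120) = -449/60, so t_3 = (89/120) - (-1/14400)/(-449/60) = 79921/107760.

79921/107760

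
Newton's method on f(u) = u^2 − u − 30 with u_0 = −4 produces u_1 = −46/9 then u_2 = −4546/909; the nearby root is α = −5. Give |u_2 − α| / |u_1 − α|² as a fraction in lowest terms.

u_1 − α = −46/9 − (−5) = −46/9 + 5 = −1/9, so |u_1 − α| = 1/9.
u_2 − α = −4546/909 − (−5) = −4546/909 + 5 = −1/909, so |u_2 − α| = 1/909.
|u_1 − α|² = 1/81.
Ratio = (1/909) / (1/81) = 9/101.

9/101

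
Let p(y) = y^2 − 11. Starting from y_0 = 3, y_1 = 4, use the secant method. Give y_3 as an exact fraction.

169/51

p(3) = −2, p(4) = 5. y_2 = 4 − 5·(4 − 3)/(5 − (−2)) = 23/7.
p(4) = 5, p(23/7) = −10/49. y_3 = (23/7) − (−10/49)·((23/7) − 4)/((−10/49) − 5) = 169/51.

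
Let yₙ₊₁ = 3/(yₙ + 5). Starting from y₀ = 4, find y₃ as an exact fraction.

48/89

y₁ = 3/(4 + 5) = 1/3.
y₂ = 3/(1/3 + 5) = 9/16.
y₃ = 3/(9/16 + 5) = 48/89.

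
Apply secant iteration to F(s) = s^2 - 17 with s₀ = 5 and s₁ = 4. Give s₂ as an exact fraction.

37/9

F(5) = 8, F(4) = -1. s₂ = 4 - (-1)·(4 - 5)/((-1) - 8) = 37/9.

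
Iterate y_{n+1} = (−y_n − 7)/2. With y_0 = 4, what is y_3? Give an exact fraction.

y_1 = (−4 − 7)/2 = −11/2.
y_2 = (−(−11/2) − 7)/2 = −3/4.
y_3 = (−(−3/4) − 7)/2 = −25/8.

−25/8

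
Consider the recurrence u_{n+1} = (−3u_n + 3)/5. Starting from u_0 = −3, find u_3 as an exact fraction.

138/125

u_1 = (−3·(−3) + 3)/5 = 12/5.
u_2 = (−3·(12/5) + 3)/5 = −21/25.
u_3 = (−3·(−21/25) + 3)/5 = 138/125.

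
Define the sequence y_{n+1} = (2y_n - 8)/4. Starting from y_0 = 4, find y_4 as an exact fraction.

y_1 = (2·4 - 8)/4 = 0.
y_2 = (2·0 - 8)/4 = -2.
y_3 = (2·(-2) - 8)/4 = -3.
y_4 = (2·(-3) - 8)/4 = -7/2.

-7/2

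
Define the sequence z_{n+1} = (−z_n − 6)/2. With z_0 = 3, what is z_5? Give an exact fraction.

−69/32

z_1 = (−3 − 6)/2 = −9/2.
z_2 = (−(−9/2) − 6)/2 = −3/4.
z_3 = (−(−3/4) − 6)/2 = −21/8.
z_4 = (−(−21/8) − 6)/2 = −27/16.
z_5 = (−(−27/16) − 6)/2 = −69/32.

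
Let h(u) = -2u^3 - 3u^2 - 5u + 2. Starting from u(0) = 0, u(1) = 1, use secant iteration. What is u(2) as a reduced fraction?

1/5

h(0) = 2, h(1) = -8. u(2) = 1 - (-8)·(1 - 0)/((-8) - 2) = 1/5.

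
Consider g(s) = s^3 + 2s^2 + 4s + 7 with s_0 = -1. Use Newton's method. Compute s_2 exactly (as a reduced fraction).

g'(s) = 3s^2 + 4s + 4.
g(-1) = 4, g'(-1) = 3, so s_1 = (-1) - 4/3 = -7/3.
g(-7/3) = -112/27, g'(-7/3) = 11, so s_2 = (-7/3) - (-112/27)/11 = -581/297.

-581/297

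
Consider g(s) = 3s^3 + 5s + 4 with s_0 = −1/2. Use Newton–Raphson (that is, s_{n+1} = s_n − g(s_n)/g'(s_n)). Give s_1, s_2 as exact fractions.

s_1 = −19/29, s_2 = −69355/108083

g'(s) = 9s^2 + 5.
g(−1/2) = 9/8, g'(−1/2) = 29/4, so s_1 = (−1/2) − (9/8)/(29/4) = −19/29.
g(−19/29) = −2916/24389, g'(−19/29) = 7454/841, so s_2 = (−19/29) − (−2916/24389)/(7454/841) = −69355/108083.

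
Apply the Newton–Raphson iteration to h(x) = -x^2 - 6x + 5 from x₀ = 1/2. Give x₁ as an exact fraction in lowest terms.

3/4

h'(x) = -2x - 6.
h(1/2) = 7/4, h'(1/2) = -7, so x₁ = (1/2) - (7/4)/(-7) = 3/4.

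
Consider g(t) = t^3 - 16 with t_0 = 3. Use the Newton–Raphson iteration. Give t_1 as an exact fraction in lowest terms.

g'(t) = 3t^2.
g(3) = 11, g'(3) = 27, so t_1 = 3 - 11/27 = 70/27.

70/27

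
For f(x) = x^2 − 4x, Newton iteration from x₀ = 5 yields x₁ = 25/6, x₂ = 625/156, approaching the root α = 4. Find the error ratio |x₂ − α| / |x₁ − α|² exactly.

x₁ − α = 25/6 − 4 = 1/6, so |x₁ − α| = 1/6.
x₂ − α = 625/156 − 4 = 1/156, so |x₂ − α| = 1/156.
|x₁ − α|² = 1/36.
Ratio = (1/156) / (1/36) = 3/13.

3/13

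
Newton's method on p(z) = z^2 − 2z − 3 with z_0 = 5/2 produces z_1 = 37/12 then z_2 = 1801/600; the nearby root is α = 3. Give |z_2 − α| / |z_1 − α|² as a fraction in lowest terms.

z_1 − α = 37/12 − 3 = 1/12, so |z_1 − α| = 1/12.
z_2 − α = 1801/600 − 3 = 1/600, so |z_2 − α| = 1/600.
|z_1 − α|² = 1/144.
Ratio = (1/600) / (1/144) = 6/25.

6/25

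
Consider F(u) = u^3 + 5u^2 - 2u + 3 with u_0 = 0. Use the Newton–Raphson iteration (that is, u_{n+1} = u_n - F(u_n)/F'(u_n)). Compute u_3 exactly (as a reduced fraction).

F'(u) = 3u^2 + 10u - 2.
F(0) = 3, F'(0) = -2, so u_1 = 0 - 3/(-2) = 3/2.
F(3/2) = 117/8, F'(3/2) = 79/4, so u_2 = (3/2) - (117/8)/(79/4) = 60/79.
F(60/79) = 2368197/493039, F'(60/79) = 45718/6241, so u_3 = (60/79) - (2368197/493039)/(45718/6241) = 374883/3611722.

374883/3611722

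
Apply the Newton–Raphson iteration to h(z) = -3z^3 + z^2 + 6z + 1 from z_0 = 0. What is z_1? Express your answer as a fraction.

-1/6

h'(z) = -9z^2 + 2z + 6.
h(0) = 1, h'(0) = 6, so z_1 = 0 - 1/6 = -1/6.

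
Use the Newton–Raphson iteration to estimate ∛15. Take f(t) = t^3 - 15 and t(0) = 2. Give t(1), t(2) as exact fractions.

f'(t) = 3t^2.
f(2) = -7, f'(2) = 12, so t(1) = 2 - (-7)/12 = 31/12.
f(31/12) = 3871/1728, f'(31/12) = 961/48, so t(2) = (31/12) - (3871/1728)/(961/48) = 42751/17298.

t(1) = 31/12, t(2) = 42751/17298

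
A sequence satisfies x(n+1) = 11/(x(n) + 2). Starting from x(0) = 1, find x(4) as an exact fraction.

737/321

x(1) = 11/(1 + 2) = 11/3.
x(2) = 11/(11/3 + 2) = 33/17.
x(3) = 11/(33/17 + 2) = 187/67.
x(4) = 11/(187/67 + 2) = 737/321.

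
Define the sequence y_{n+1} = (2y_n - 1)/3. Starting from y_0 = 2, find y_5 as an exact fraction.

y_1 = (2·2 - 1)/3 = 1.
y_2 = (2·1 - 1)/3 = 1/3.
y_3 = (2·(1/3) - 1)/3 = -1/9.
y_4 = (2·(-1/9) - 1)/3 = -11/27.
y_5 = (2·(-11/27) - 1)/3 = -49/81.

-49/81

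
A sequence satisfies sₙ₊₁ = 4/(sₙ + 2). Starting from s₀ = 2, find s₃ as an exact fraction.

6/5

s₁ = 4/(2 + 2) = 1.
s₂ = 4/(1 + 2) = 4/3.
s₃ = 4/(4/3 + 2) = 6/5.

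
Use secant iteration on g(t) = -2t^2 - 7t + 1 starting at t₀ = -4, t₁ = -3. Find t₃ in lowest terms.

-157/43

g(-4) = -3, g(-3) = 4. t₂ = (-3) - 4·((-3) - (-4))/(4 - (-3)) = -25/7.
g(-3) = 4, g(-25/7) = 24/49. t₃ = (-25/7) - (24/49)·((-25/7) - (-3))/((24/49) - 4) = -157/43.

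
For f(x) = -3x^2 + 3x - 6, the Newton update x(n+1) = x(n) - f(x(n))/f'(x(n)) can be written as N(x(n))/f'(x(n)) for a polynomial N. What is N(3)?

-21

f'(x) = -6x + 3.
N(x) = x·f'(x) - f(x) = x·(-6x + 3) - (-3x^2 + 3x - 6) = -3x^2 + 6.
N(3) = -21.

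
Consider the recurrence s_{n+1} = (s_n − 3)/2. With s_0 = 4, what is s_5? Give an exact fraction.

−89/32

s_1 = (4 − 3)/2 = 1/2.
s_2 = ((1/2) − 3)/2 = −5/4.
s_3 = ((−5/4) − 3)/2 = −17/8.
s_4 = ((−17/8) − 3)/2 = −41/16.
s_5 = ((−41/16) − 3)/2 = −89/32.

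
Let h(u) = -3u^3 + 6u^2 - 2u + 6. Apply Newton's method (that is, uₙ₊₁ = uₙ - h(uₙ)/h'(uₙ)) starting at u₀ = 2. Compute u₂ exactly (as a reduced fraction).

12858/6041

h'(u) = -9u^2 + 12u - 2.
h(2) = 2, h'(2) = -14, so u₁ = 2 - 2/(-14) = 15/7.
h(15/7) = -87/343, h'(15/7) = -863/49, so u₂ = (15/7) - (-87/343)/(-863/49) = 12858/6041.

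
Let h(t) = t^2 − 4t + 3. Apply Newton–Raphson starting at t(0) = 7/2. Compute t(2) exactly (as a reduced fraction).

937/312

h'(t) = 2t − 4.
h(7/2) = 5/4, h'(7/2) = 3, so t(1) = (7/2) − (5/4)/3 = 37/12.
h(37/12) = 25/144, h'(37/12) = 13/6, so t(2) = (37/12) − (25/144)/(13/6) = 937/312.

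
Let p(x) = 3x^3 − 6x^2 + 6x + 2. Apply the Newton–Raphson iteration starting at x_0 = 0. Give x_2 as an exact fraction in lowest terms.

p'(x) = 9x^2 − 12x + 6.
p(0) = 2, p'(0) = 6, so x_1 = 0 − 2/6 = −1/3.
p(−1/3) = −7/9, p'(−1/3) = 11, so x_2 = (−1/3) − (−7/9)/11 = −26/99.

−26/99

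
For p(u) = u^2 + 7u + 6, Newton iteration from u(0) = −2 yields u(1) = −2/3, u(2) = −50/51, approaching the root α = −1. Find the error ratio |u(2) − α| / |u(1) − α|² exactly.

u(1) − α = −2/3 − (−1) = −2/3 + 1 = 1/3, so |u(1) − α| = 1/3.
u(2) − α = −50/51 − (−1) = −50/51 + 1 = 1/51, so |u(2) − α| = 1/51.
|u(1) − α|² = 1/9.
Ratio = (1/51) / (1/9) = 3/17.

3/17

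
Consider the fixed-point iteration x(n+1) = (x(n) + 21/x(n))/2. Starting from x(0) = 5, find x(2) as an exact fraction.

527/115

x(1) = (5 + 21/5)/2 = 23/5.
x(2) = (23/5 + 21/(23/5))/2 = 527/115.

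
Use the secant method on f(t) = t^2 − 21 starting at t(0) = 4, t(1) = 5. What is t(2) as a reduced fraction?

f(4) = −5, f(5) = 4. t(2) = 5 − 4·(5 − 4)/(4 − (−5)) = 41/9.

41/9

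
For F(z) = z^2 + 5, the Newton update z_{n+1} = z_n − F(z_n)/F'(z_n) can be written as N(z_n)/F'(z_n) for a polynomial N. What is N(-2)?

−1

F'(z) = 2z.
N(z) = z·F'(z) − F(z) = z·(2z) − (z^2 + 5) = z^2 − 5.
N(-2) = −1.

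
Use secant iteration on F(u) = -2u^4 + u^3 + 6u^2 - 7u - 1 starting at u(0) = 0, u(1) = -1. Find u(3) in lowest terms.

-317/2567

F(0) = -1, F(-1) = 9. u(2) = (-1) - 9·((-1) - 0)/(9 - (-1)) = -1/10.
F(-1) = 9, F(-1/10) = -603/2500. u(3) = (-1/10) - (-603/2500)·((-1/10) - (-1))/((-603/2500) - 9) = -317/2567.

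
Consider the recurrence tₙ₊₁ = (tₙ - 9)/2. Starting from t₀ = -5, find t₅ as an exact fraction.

t₁ = ((-5) - 9)/2 = -7.
t₂ = ((-7) - 9)/2 = -8.
t₃ = ((-8) - 9)/2 = -17/2.
t₄ = ((-17/2) - 9)/2 = -35/4.
t₅ = ((-35/4) - 9)/2 = -71/8.

-71/8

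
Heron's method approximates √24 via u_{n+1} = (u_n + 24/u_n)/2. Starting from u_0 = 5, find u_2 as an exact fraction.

4801/980

u_1 = (5 + 24/5)/2 = 49/10.
u_2 = (49/10 + 24/(49/10))/2 = 4801/980.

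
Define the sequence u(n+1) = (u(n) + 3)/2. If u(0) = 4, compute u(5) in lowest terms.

97/32

u(1) = (4 + 3)/2 = 7/2.
u(2) = ((7/2) + 3)/2 = 13/4.
u(3) = ((13/4) + 3)/2 = 25/8.
u(4) = ((25/8) + 3)/2 = 49/16.
u(5) = ((49/16) + 3)/2 = 97/32.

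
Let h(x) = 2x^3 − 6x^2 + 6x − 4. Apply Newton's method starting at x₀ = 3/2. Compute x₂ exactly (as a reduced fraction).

h'(x) = 6x^2 − 12x + 6.
h(3/2) = −7/4, h'(3/2) = 3/2, so x₁ = (3/2) − (−7/4)/(3/2) = 8/3.
h(8/3) = 196/27, h'(8/3) = 50/3, so x₂ = (8/3) − (196/27)/(50/3) = 502/225.

502/225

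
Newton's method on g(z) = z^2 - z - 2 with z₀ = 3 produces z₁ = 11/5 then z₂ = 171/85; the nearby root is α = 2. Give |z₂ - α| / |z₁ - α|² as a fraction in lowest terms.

5/17

z₁ - α = 11/5 - 2 = 1/5, so |z₁ - α| = 1/5.
z₂ - α = 171/85 - 2 = 1/85, so |z₂ - α| = 1/85.
|z₁ - α|² = 1/25.
Ratio = (1/85) / (1/25) = 5/17.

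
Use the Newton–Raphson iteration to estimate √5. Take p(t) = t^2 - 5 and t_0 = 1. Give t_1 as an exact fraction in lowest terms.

3

p'(t) = 2t.
p(1) = -4, p'(1) = 2, so t_1 = 1 - (-4)/2 = 3.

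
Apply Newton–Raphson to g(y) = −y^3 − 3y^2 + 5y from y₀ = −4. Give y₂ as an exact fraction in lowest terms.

g'(y) = −3y^2 − 6y + 5.
g(−4) = −4, g'(−4) = −19, so y₁ = (−4) − (−4)/(−19) = −80/19.
g(−80/19) = 2800/6859, g'(−80/19) = −8275/361, so y₂ = (−80/19) − (2800/6859)/(−8275/361) = −26368/6289.

−26368/6289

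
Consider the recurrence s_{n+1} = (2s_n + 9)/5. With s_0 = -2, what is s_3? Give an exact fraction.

67/25

s_1 = (2·(-2) + 9)/5 = 1.
s_2 = (2·1 + 9)/5 = 11/5.
s_3 = (2·(11/5) + 9)/5 = 67/25.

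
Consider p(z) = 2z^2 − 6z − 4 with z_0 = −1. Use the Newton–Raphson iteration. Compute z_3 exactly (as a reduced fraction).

p'(z) = 4z − 6.
p(−1) = 4, p'(−1) = −10, so z_1 = (−1) − 4/(−10) = −3/5.
p(−3/5) = 8/25, p'(−3/5) = −42/5, so z_2 = (−3/5) − (8/25)/(−42/5) = −59/105.
p(−59/105) = 32/11025, p'(−59/105) = −866/105, so z_3 = (−59/105) − (32/11025)/(−866/105) = −25531/45465.

−25531/45465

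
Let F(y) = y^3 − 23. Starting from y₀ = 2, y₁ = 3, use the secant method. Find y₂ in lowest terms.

F(2) = −15, F(3) = 4. y₂ = 3 − 4·(3 − 2)/(4 − (−15)) = 53/19.

53/19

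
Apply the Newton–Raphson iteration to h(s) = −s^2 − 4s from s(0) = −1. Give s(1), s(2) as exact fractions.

s(1) = 1/2, s(2) = 1/20

h'(s) = −2s − 4.
h(−1) = 3, h'(−1) = −2, so s(1) = (−1) − 3/(−2) = 1/2.
h(1/2) = −9/4, h'(1/2) = −5, so s(2) = (1/2) − (−9/4)/(−5) = 1/20.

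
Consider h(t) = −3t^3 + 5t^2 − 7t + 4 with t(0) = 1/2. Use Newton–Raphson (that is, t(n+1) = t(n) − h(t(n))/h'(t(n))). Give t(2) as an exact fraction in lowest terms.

h'(t) = −9t^2 + 10t − 7.
h(1/2) = 11/8, h'(1/2) = −17/4, so t(1) = (1/2) − (11/8)/(−17/4) = 14/17.
h(14/17) = −242/4913, h'(14/17) = −1407/289, so t(2) = (14/17) − (−242/4913)/(−1407/289) = 19456/23919.

19456/23919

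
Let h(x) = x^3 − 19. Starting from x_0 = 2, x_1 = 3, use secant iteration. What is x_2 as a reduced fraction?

h(2) = −11, h(3) = 8. x_2 = 3 − 8·(3 − 2)/(8 − (−11)) = 49/19.

49/19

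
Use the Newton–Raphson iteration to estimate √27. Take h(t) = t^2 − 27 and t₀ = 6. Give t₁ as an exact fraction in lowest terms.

21/4

h'(t) = 2t.
h(6) = 9, h'(6) = 12, so t₁ = 6 − 9/12 = 21/4.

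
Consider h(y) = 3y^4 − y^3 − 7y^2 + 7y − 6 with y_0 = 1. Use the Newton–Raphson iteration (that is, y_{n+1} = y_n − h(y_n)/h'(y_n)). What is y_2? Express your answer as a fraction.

309/131

h'(y) = 12y^3 − 3y^2 − 14y + 7.
h(1) = −4, h'(1) = 2, so y_1 = 1 − (−4)/2 = 3.
h(3) = 168, h'(3) = 262, so y_2 = 3 − 168/262 = 309/131.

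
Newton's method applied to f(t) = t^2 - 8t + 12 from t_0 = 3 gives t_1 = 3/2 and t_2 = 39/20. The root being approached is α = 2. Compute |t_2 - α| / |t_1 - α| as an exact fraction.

1/10

t_1 - α = 3/2 - 2 = -1/2, so |t_1 - α| = 1/2.
t_2 - α = 39/20 - 2 = -1/20, so |t_2 - α| = 1/20.
Ratio = (1/20) / (1/2) = 1/10.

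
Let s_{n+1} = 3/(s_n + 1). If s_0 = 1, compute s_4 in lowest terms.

33/26

s_1 = 3/(1 + 1) = 3/2.
s_2 = 3/(3/2 + 1) = 6/5.
s_3 = 3/(6/5 + 1) = 15/11.
s_4 = 3/(15/11 + 1) = 33/26.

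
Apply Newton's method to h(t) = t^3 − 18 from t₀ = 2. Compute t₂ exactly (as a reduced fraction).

6857/2601

h'(t) = 3t^2.
h(2) = −10, h'(2) = 12, so t₁ = 2 − (−10)/12 = 17/6.
h(17/6) = 1025/216, h'(17/6) = 289/12, so t₂ = (17/6) − (1025/216)/(289/12) = 6857/2601.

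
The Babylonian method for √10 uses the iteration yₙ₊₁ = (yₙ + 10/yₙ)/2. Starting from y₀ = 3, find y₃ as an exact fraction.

1039681/328776

y₁ = (3 + 10/3)/2 = 19/6.
y₂ = (19/6 + 10/(19/6))/2 = 721/228.
y₃ = (721/228 + 10/(721/228))/2 = 1039681/328776.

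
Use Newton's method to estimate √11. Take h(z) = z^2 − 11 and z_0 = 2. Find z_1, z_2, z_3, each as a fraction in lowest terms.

h'(z) = 2z.
h(2) = −7, h'(2) = 4, so z_1 = 2 − (−7)/4 = 15/4.
h(15/4) = 49/16, h'(15/4) = 15/2, so z_2 = (15/4) − (49/16)/(15/2) = 401/120.
h(401/120) = 2401/14400, h'(401/120) = 401/60, so z_3 = (401/120) − (2401/14400)/(401/60) = 319201/96240.

z_1 = 15/4, z_2 = 401/120, z_3 = 319201/96240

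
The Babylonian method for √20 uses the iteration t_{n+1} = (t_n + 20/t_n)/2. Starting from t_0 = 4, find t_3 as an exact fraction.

51841/11592

t_1 = (4 + 20/4)/2 = 9/2.
t_2 = (9/2 + 20/(9/2))/2 = 161/36.
t_3 = (161/36 + 20/(161/36))/2 = 51841/11592.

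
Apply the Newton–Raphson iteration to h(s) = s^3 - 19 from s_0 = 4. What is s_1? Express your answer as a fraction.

49/16

h'(s) = 3s^2.
h(4) = 45, h'(4) = 48, so s_1 = 4 - 45/48 = 49/16.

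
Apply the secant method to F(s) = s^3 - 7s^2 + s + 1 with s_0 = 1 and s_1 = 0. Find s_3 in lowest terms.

F(1) = -4, F(0) = 1. s_2 = 0 - 1·(0 - 1)/(1 - (-4)) = 1/5.
F(0) = 1, F(1/5) = 116/125. s_3 = (1/5) - (116/125)·((1/5) - 0)/((116/125) - 1) = 25/9.

25/9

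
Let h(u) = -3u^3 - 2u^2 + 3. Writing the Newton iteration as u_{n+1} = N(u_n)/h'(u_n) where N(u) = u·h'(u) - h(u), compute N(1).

-11

h'(u) = -9u^2 - 4u.
N(u) = u·h'(u) - h(u) = u·(-9u^2 - 4u) - (-3u^3 - 2u^2 + 3) = -6u^3 - 2u^2 - 3.
N(1) = -11.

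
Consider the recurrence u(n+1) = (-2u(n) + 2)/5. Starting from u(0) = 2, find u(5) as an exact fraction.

838/3125

u(1) = (-2·2 + 2)/5 = -2/5.
u(2) = (-2·(-2/5) + 2)/5 = 14/25.
u(3) = (-2·(14/25) + 2)/5 = 22/125.
u(4) = (-2·(22/125) + 2)/5 = 206/625.
u(5) = (-2·(206/625) + 2)/5 = 838/3125.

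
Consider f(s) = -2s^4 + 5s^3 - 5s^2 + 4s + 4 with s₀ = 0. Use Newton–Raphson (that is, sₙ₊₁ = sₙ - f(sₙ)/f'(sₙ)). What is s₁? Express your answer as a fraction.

f'(s) = -8s^3 + 15s^2 - 10s + 4.
f(0) = 4, f'(0) = 4, so s₁ = 0 - 4/4 = -1.

-1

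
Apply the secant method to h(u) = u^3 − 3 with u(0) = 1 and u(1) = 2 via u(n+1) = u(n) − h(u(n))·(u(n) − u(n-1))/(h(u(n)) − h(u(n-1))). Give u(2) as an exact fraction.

9/7

h(1) = −2, h(2) = 5. u(2) = 2 − 5·(2 − 1)/(5 − (−2)) = 9/7.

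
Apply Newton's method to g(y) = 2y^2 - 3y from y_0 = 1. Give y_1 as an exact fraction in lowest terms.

g'(y) = 4y - 3.
g(1) = -1, g'(1) = 1, so y_1 = 1 - (-1)/1 = 2.

2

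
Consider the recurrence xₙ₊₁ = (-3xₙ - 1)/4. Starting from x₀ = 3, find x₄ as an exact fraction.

109/128

x₁ = (-3·3 - 1)/4 = -5/2.
x₂ = (-3·(-5/2) - 1)/4 = 13/8.
x₃ = (-3·(13/8) - 1)/4 = -47/32.
x₄ = (-3·(-47/32) - 1)/4 = 109/128.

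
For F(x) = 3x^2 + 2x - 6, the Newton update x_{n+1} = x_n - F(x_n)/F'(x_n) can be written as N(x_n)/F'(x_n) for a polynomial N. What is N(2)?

18

F'(x) = 6x + 2.
N(x) = x·F'(x) - F(x) = x·(6x + 2) - (3x^2 + 2x - 6) = 3x^2 + 6.
N(2) = 18.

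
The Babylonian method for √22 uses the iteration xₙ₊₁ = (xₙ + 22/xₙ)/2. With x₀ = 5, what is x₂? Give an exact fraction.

x₁ = (5 + 22/5)/2 = 47/10.
x₂ = (47/10 + 22/(47/10))/2 = 4409/940.

4409/940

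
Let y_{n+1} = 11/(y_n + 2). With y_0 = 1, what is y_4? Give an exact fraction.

737/321

y_1 = 11/(1 + 2) = 11/3.
y_2 = 11/(11/3 + 2) = 33/17.
y_3 = 11/(33/17 + 2) = 187/67.
y_4 = 11/(187/67 + 2) = 737/321.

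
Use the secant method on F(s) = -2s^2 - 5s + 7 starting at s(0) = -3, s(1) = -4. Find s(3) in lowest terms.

F(-3) = 4, F(-4) = -5. s(2) = (-4) - (-5)·((-4) - (-3))/((-5) - 4) = -31/9.
F(-4) = -5, F(-31/9) = 40/81. s(3) = (-31/9) - (40/81)·((-31/9) - (-4))/((40/81) - (-5)) = -311/89.

-311/89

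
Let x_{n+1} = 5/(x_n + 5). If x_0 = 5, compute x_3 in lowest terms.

11/13

x_1 = 5/(5 + 5) = 1/2.
x_2 = 5/(1/2 + 5) = 10/11.
x_3 = 5/(10/11 + 5) = 11/13.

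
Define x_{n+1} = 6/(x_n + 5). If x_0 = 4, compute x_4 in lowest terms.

x_1 = 6/(4 + 5) = 2/3.
x_2 = 6/(2/3 + 5) = 18/17.
x_3 = 6/(18/17 + 5) = 102/103.
x_4 = 6/(102/103 + 5) = 618/617.

618/617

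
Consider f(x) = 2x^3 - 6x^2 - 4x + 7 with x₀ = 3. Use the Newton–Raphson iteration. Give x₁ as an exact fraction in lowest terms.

f'(x) = 6x^2 - 12x - 4.
f(3) = -5, f'(3) = 14, so x₁ = 3 - (-5)/14 = 47/14.

47/14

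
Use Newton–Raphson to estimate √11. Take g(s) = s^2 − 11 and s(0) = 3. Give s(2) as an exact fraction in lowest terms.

g'(s) = 2s.
g(3) = −2, g'(3) = 6, so s(1) = 3 − (−2)/6 = 10/3.
g(10/3) = 1/9, g'(10/3) = 20/3, so s(2) = (10/3) − (1/9)/(20/3) = 199/60.

199/60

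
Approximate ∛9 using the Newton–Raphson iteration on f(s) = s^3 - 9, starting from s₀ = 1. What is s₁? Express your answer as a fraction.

11/3

f'(s) = 3s^2.
f(1) = -8, f'(1) = 3, so s₁ = 1 - (-8)/3 = 11/3.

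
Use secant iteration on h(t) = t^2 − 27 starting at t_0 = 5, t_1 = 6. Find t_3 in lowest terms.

213/41

h(5) = −2, h(6) = 9. t_2 = 6 − 9·(6 − 5)/(9 − (−2)) = 57/11.
h(6) = 9, h(57/11) = −18/121. t_3 = (57/11) − (−18/121)·((57/11) − 6)/((−18/121) − 9) = 213/41.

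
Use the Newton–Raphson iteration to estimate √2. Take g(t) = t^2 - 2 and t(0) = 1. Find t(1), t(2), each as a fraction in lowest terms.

t(1) = 3/2, t(2) = 17/12

g'(t) = 2t.
g(1) = -1, g'(1) = 2, so t(1) = 1 - (-1)/2 = 3/2.
g(3/2) = 1/4, g'(3/2) = 3, so t(2) = (3/2) - (1/4)/3 = 17/12.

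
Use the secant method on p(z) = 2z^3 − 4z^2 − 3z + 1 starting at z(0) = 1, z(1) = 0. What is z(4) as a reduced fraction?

p(1) = −4, p(0) = 1. z(2) = 0 − 1·(0 − 1)/(1 − (−4)) = 1/5.
p(0) = 1, p(1/5) = 32/125. z(3) = (1/5) − (32/125)·((1/5) − 0)/((32/125) − 1) = 25/93.
p(1/5) = 32/125, p(25/93) = −45568/804357. z(4) = (25/93) − (−45568/804357)·((25/93) − (1/5))/((−45568/804357) − (32/125)) = 251825/982357.

251825/982357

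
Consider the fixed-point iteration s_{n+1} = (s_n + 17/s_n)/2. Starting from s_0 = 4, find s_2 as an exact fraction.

s_1 = (4 + 17/4)/2 = 33/8.
s_2 = (33/8 + 17/(33/8))/2 = 2177/528.

2177/528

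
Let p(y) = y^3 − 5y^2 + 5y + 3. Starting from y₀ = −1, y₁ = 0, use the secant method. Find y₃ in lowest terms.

−363/779

p(−1) = −8, p(0) = 3. y₂ = 0 − 3·(0 − (−1))/(3 − (−8)) = −3/11.
p(0) = 3, p(−3/11) = 1656/1331. y₃ = (−3/11) − (1656/1331)·((−3/11) − 0)/((1656/1331) − 3) = −363/779.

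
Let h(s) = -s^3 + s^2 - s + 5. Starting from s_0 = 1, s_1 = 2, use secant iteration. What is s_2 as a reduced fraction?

h(1) = 4, h(2) = -1. s_2 = 2 - (-1)·(2 - 1)/((-1) - 4) = 9/5.

9/5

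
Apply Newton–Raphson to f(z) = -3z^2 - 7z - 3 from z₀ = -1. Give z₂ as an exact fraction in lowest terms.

-3/7

f'(z) = -6z - 7.
f(-1) = 1, f'(-1) = -1, so z₁ = (-1) - 1/(-1) = 0.
f(0) = -3, f'(0) = -7, so z₂ = 0 - (-3)/(-7) = -3/7.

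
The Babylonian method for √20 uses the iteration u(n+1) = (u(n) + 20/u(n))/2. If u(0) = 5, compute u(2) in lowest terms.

u(1) = (5 + 20/5)/2 = 9/2.
u(2) = (9/2 + 20/(9/2))/2 = 161/36.

161/36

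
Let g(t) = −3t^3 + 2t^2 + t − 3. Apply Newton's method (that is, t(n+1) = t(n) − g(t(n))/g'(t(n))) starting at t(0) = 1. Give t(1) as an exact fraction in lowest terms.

1/4

g'(t) = −9t^2 + 4t + 1.
g(1) = −3, g'(1) = −4, so t(1) = 1 − (−3)/(−4) = 1/4.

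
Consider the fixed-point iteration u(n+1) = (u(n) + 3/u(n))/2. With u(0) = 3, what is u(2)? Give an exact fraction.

7/4

u(1) = (3 + 3/3)/2 = 2.
u(2) = (2 + 3/2)/2 = 7/4.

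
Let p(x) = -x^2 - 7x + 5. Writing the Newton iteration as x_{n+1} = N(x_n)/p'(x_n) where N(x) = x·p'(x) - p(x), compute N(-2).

-9

p'(x) = -2x - 7.
N(x) = x·p'(x) - p(x) = x·(-2x - 7) - (-x^2 - 7x + 5) = -x^2 - 5.
N(-2) = -9.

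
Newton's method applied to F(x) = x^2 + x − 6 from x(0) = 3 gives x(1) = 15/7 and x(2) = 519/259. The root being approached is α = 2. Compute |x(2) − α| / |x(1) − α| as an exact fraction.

x(1) − α = 15/7 − 2 = 1/7, so |x(1) − α| = 1/7.
x(2) − α = 519/259 − 2 = 1/259, so |x(2) − α| = 1/259.
Ratio = (1/259) / (1/7) = 1/37.

1/37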